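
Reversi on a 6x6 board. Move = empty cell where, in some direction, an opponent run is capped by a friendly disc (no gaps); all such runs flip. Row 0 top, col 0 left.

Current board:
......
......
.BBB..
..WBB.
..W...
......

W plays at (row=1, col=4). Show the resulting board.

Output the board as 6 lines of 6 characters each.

Place W at (1,4); scan 8 dirs for brackets.
Dir NW: first cell '.' (not opp) -> no flip
Dir N: first cell '.' (not opp) -> no flip
Dir NE: first cell '.' (not opp) -> no flip
Dir W: first cell '.' (not opp) -> no flip
Dir E: first cell '.' (not opp) -> no flip
Dir SW: opp run (2,3) capped by W -> flip
Dir S: first cell '.' (not opp) -> no flip
Dir SE: first cell '.' (not opp) -> no flip
All flips: (2,3)

Answer: ......
....W.
.BBW..
..WBB.
..W...
......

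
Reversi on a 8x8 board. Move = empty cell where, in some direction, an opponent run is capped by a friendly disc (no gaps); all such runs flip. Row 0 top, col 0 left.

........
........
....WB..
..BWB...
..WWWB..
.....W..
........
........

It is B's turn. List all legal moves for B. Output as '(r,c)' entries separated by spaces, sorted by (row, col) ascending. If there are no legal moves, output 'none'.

Answer: (1,4) (2,3) (4,1) (5,2) (5,4) (6,5)

Derivation:
(1,3): no bracket -> illegal
(1,4): flips 1 -> legal
(1,5): no bracket -> illegal
(2,2): no bracket -> illegal
(2,3): flips 1 -> legal
(3,1): no bracket -> illegal
(3,5): no bracket -> illegal
(4,1): flips 3 -> legal
(4,6): no bracket -> illegal
(5,1): no bracket -> illegal
(5,2): flips 2 -> legal
(5,3): no bracket -> illegal
(5,4): flips 2 -> legal
(5,6): no bracket -> illegal
(6,4): no bracket -> illegal
(6,5): flips 1 -> legal
(6,6): no bracket -> illegal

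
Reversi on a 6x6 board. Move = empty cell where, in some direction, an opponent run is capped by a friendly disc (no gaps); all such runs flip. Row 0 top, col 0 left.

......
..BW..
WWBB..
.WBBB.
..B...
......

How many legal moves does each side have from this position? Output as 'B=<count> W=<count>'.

-- B to move --
(0,2): no bracket -> illegal
(0,3): flips 1 -> legal
(0,4): flips 1 -> legal
(1,0): flips 1 -> legal
(1,1): no bracket -> illegal
(1,4): flips 1 -> legal
(2,4): no bracket -> illegal
(3,0): flips 2 -> legal
(4,0): flips 1 -> legal
(4,1): no bracket -> illegal
B mobility = 6
-- W to move --
(0,1): no bracket -> illegal
(0,2): no bracket -> illegal
(0,3): flips 1 -> legal
(1,1): flips 1 -> legal
(1,4): no bracket -> illegal
(2,4): flips 2 -> legal
(2,5): no bracket -> illegal
(3,5): flips 3 -> legal
(4,1): no bracket -> illegal
(4,3): flips 3 -> legal
(4,4): no bracket -> illegal
(4,5): no bracket -> illegal
(5,1): no bracket -> illegal
(5,2): no bracket -> illegal
(5,3): flips 1 -> legal
W mobility = 6

Answer: B=6 W=6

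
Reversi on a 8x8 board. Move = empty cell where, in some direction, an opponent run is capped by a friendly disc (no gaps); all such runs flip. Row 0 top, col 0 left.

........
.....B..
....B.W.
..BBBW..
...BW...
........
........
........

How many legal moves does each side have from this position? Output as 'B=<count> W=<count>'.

Answer: B=6 W=6

Derivation:
-- B to move --
(1,6): no bracket -> illegal
(1,7): no bracket -> illegal
(2,5): no bracket -> illegal
(2,7): no bracket -> illegal
(3,6): flips 1 -> legal
(3,7): flips 1 -> legal
(4,5): flips 1 -> legal
(4,6): flips 1 -> legal
(5,3): no bracket -> illegal
(5,4): flips 1 -> legal
(5,5): flips 1 -> legal
B mobility = 6
-- W to move --
(0,4): flips 1 -> legal
(0,5): no bracket -> illegal
(0,6): no bracket -> illegal
(1,3): flips 1 -> legal
(1,4): flips 2 -> legal
(1,6): no bracket -> illegal
(2,1): no bracket -> illegal
(2,2): flips 1 -> legal
(2,3): no bracket -> illegal
(2,5): no bracket -> illegal
(3,1): flips 3 -> legal
(4,1): no bracket -> illegal
(4,2): flips 1 -> legal
(4,5): no bracket -> illegal
(5,2): no bracket -> illegal
(5,3): no bracket -> illegal
(5,4): no bracket -> illegal
W mobility = 6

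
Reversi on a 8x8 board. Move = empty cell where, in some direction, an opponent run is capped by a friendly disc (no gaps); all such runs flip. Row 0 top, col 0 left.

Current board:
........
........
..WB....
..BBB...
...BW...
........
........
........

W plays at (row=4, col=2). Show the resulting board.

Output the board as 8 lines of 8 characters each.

Answer: ........
........
..WB....
..WBB...
..WWW...
........
........
........

Derivation:
Place W at (4,2); scan 8 dirs for brackets.
Dir NW: first cell '.' (not opp) -> no flip
Dir N: opp run (3,2) capped by W -> flip
Dir NE: opp run (3,3), next='.' -> no flip
Dir W: first cell '.' (not opp) -> no flip
Dir E: opp run (4,3) capped by W -> flip
Dir SW: first cell '.' (not opp) -> no flip
Dir S: first cell '.' (not opp) -> no flip
Dir SE: first cell '.' (not opp) -> no flip
All flips: (3,2) (4,3)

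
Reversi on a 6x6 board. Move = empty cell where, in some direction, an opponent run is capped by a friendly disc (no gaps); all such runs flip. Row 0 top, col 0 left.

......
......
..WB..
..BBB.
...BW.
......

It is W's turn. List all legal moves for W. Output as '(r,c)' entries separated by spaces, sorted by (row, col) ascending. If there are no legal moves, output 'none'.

Answer: (2,4) (4,2)

Derivation:
(1,2): no bracket -> illegal
(1,3): no bracket -> illegal
(1,4): no bracket -> illegal
(2,1): no bracket -> illegal
(2,4): flips 2 -> legal
(2,5): no bracket -> illegal
(3,1): no bracket -> illegal
(3,5): no bracket -> illegal
(4,1): no bracket -> illegal
(4,2): flips 2 -> legal
(4,5): no bracket -> illegal
(5,2): no bracket -> illegal
(5,3): no bracket -> illegal
(5,4): no bracket -> illegal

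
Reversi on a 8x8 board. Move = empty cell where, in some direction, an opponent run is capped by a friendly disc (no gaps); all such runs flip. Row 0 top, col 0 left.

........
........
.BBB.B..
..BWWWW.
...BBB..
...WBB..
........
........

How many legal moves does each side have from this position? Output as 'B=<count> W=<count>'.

Answer: B=8 W=13

Derivation:
-- B to move --
(2,4): flips 1 -> legal
(2,6): flips 1 -> legal
(2,7): flips 1 -> legal
(3,7): flips 4 -> legal
(4,2): no bracket -> illegal
(4,6): no bracket -> illegal
(4,7): flips 1 -> legal
(5,2): flips 1 -> legal
(6,2): flips 1 -> legal
(6,3): flips 1 -> legal
(6,4): no bracket -> illegal
B mobility = 8
-- W to move --
(1,0): no bracket -> illegal
(1,1): flips 1 -> legal
(1,2): flips 1 -> legal
(1,3): flips 1 -> legal
(1,4): flips 1 -> legal
(1,5): flips 1 -> legal
(1,6): flips 1 -> legal
(2,0): no bracket -> illegal
(2,4): no bracket -> illegal
(2,6): no bracket -> illegal
(3,0): no bracket -> illegal
(3,1): flips 1 -> legal
(4,1): no bracket -> illegal
(4,2): no bracket -> illegal
(4,6): no bracket -> illegal
(5,2): flips 1 -> legal
(5,6): flips 3 -> legal
(6,3): flips 2 -> legal
(6,4): flips 2 -> legal
(6,5): flips 2 -> legal
(6,6): flips 2 -> legal
W mobility = 13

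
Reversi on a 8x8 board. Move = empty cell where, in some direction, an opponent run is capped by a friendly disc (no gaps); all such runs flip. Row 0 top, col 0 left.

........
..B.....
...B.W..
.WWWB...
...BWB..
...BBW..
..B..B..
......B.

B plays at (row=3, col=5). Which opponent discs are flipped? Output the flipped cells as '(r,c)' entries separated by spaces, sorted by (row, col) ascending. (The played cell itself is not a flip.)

Answer: (4,4)

Derivation:
Dir NW: first cell '.' (not opp) -> no flip
Dir N: opp run (2,5), next='.' -> no flip
Dir NE: first cell '.' (not opp) -> no flip
Dir W: first cell 'B' (not opp) -> no flip
Dir E: first cell '.' (not opp) -> no flip
Dir SW: opp run (4,4) capped by B -> flip
Dir S: first cell 'B' (not opp) -> no flip
Dir SE: first cell '.' (not opp) -> no flip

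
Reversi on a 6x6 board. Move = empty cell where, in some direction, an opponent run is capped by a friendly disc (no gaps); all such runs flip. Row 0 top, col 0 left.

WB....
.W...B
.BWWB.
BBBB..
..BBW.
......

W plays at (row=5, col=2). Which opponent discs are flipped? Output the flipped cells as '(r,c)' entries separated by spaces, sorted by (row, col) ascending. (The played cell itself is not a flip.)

Dir NW: first cell '.' (not opp) -> no flip
Dir N: opp run (4,2) (3,2) capped by W -> flip
Dir NE: opp run (4,3), next='.' -> no flip
Dir W: first cell '.' (not opp) -> no flip
Dir E: first cell '.' (not opp) -> no flip
Dir SW: edge -> no flip
Dir S: edge -> no flip
Dir SE: edge -> no flip

Answer: (3,2) (4,2)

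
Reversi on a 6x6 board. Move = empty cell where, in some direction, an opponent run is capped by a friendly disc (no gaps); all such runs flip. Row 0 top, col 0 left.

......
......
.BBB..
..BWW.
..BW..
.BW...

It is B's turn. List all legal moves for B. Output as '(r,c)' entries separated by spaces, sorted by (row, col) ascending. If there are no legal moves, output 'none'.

(2,4): flips 1 -> legal
(2,5): no bracket -> illegal
(3,5): flips 2 -> legal
(4,1): no bracket -> illegal
(4,4): flips 2 -> legal
(4,5): flips 1 -> legal
(5,3): flips 3 -> legal
(5,4): flips 1 -> legal

Answer: (2,4) (3,5) (4,4) (4,5) (5,3) (5,4)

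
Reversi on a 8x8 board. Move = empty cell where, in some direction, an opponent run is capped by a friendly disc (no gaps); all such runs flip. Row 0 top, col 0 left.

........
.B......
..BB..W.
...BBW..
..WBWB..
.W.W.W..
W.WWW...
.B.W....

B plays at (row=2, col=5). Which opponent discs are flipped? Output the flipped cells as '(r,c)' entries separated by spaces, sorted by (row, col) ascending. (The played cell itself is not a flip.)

Dir NW: first cell '.' (not opp) -> no flip
Dir N: first cell '.' (not opp) -> no flip
Dir NE: first cell '.' (not opp) -> no flip
Dir W: first cell '.' (not opp) -> no flip
Dir E: opp run (2,6), next='.' -> no flip
Dir SW: first cell 'B' (not opp) -> no flip
Dir S: opp run (3,5) capped by B -> flip
Dir SE: first cell '.' (not opp) -> no flip

Answer: (3,5)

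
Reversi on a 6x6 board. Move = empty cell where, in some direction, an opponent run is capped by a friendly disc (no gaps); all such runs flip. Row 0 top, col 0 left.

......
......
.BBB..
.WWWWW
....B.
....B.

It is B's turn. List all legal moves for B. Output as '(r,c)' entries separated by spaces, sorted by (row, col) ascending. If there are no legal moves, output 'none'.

(2,0): no bracket -> illegal
(2,4): flips 1 -> legal
(2,5): no bracket -> illegal
(3,0): no bracket -> illegal
(4,0): flips 1 -> legal
(4,1): flips 2 -> legal
(4,2): flips 1 -> legal
(4,3): flips 2 -> legal
(4,5): flips 1 -> legal

Answer: (2,4) (4,0) (4,1) (4,2) (4,3) (4,5)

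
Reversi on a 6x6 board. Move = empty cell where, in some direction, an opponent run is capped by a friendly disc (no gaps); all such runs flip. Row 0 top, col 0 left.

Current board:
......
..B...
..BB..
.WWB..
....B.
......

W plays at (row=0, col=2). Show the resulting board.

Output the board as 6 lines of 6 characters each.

Answer: ..W...
..W...
..WB..
.WWB..
....B.
......

Derivation:
Place W at (0,2); scan 8 dirs for brackets.
Dir NW: edge -> no flip
Dir N: edge -> no flip
Dir NE: edge -> no flip
Dir W: first cell '.' (not opp) -> no flip
Dir E: first cell '.' (not opp) -> no flip
Dir SW: first cell '.' (not opp) -> no flip
Dir S: opp run (1,2) (2,2) capped by W -> flip
Dir SE: first cell '.' (not opp) -> no flip
All flips: (1,2) (2,2)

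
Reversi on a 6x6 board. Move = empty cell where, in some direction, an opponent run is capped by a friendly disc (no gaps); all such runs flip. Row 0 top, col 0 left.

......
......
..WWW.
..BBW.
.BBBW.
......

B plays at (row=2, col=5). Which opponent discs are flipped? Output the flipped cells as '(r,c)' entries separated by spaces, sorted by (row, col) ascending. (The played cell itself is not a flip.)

Dir NW: first cell '.' (not opp) -> no flip
Dir N: first cell '.' (not opp) -> no flip
Dir NE: edge -> no flip
Dir W: opp run (2,4) (2,3) (2,2), next='.' -> no flip
Dir E: edge -> no flip
Dir SW: opp run (3,4) capped by B -> flip
Dir S: first cell '.' (not opp) -> no flip
Dir SE: edge -> no flip

Answer: (3,4)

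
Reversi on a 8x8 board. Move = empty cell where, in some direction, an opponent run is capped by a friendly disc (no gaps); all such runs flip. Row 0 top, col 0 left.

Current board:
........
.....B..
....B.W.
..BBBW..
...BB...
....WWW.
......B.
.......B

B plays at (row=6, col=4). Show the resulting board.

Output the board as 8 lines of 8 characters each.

Place B at (6,4); scan 8 dirs for brackets.
Dir NW: first cell '.' (not opp) -> no flip
Dir N: opp run (5,4) capped by B -> flip
Dir NE: opp run (5,5), next='.' -> no flip
Dir W: first cell '.' (not opp) -> no flip
Dir E: first cell '.' (not opp) -> no flip
Dir SW: first cell '.' (not opp) -> no flip
Dir S: first cell '.' (not opp) -> no flip
Dir SE: first cell '.' (not opp) -> no flip
All flips: (5,4)

Answer: ........
.....B..
....B.W.
..BBBW..
...BB...
....BWW.
....B.B.
.......B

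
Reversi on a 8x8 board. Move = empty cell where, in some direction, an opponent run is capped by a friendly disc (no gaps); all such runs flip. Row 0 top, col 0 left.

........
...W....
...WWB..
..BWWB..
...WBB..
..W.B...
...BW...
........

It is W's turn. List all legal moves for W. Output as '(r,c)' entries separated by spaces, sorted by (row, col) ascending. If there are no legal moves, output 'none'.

Answer: (1,6) (2,1) (2,6) (3,1) (3,6) (4,1) (4,6) (5,5) (5,6) (6,2) (6,5) (7,4)

Derivation:
(1,4): no bracket -> illegal
(1,5): no bracket -> illegal
(1,6): flips 1 -> legal
(2,1): flips 1 -> legal
(2,2): no bracket -> illegal
(2,6): flips 1 -> legal
(3,1): flips 1 -> legal
(3,6): flips 1 -> legal
(4,1): flips 1 -> legal
(4,2): no bracket -> illegal
(4,6): flips 3 -> legal
(5,3): no bracket -> illegal
(5,5): flips 1 -> legal
(5,6): flips 1 -> legal
(6,2): flips 1 -> legal
(6,5): flips 1 -> legal
(7,2): no bracket -> illegal
(7,3): no bracket -> illegal
(7,4): flips 1 -> legal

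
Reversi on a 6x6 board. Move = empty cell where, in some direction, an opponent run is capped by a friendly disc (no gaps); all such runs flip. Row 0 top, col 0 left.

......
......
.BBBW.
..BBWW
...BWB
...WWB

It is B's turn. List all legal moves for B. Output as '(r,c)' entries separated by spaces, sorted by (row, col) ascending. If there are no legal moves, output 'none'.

(1,3): no bracket -> illegal
(1,4): no bracket -> illegal
(1,5): flips 1 -> legal
(2,5): flips 3 -> legal
(4,2): no bracket -> illegal
(5,2): flips 2 -> legal

Answer: (1,5) (2,5) (5,2)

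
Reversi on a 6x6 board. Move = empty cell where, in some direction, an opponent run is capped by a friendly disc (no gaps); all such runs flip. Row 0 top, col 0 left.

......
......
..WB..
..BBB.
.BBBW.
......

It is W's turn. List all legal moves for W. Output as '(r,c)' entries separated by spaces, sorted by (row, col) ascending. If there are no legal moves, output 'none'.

Answer: (2,4) (4,0) (5,2)

Derivation:
(1,2): no bracket -> illegal
(1,3): no bracket -> illegal
(1,4): no bracket -> illegal
(2,1): no bracket -> illegal
(2,4): flips 2 -> legal
(2,5): no bracket -> illegal
(3,0): no bracket -> illegal
(3,1): no bracket -> illegal
(3,5): no bracket -> illegal
(4,0): flips 3 -> legal
(4,5): no bracket -> illegal
(5,0): no bracket -> illegal
(5,1): no bracket -> illegal
(5,2): flips 2 -> legal
(5,3): no bracket -> illegal
(5,4): no bracket -> illegal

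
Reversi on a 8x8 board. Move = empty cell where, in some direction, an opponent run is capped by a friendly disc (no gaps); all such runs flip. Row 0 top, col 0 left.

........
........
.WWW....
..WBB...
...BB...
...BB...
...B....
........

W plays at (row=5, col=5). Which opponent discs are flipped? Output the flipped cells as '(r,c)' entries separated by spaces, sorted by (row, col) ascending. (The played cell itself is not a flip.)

Answer: (3,3) (4,4)

Derivation:
Dir NW: opp run (4,4) (3,3) capped by W -> flip
Dir N: first cell '.' (not opp) -> no flip
Dir NE: first cell '.' (not opp) -> no flip
Dir W: opp run (5,4) (5,3), next='.' -> no flip
Dir E: first cell '.' (not opp) -> no flip
Dir SW: first cell '.' (not opp) -> no flip
Dir S: first cell '.' (not opp) -> no flip
Dir SE: first cell '.' (not opp) -> no flip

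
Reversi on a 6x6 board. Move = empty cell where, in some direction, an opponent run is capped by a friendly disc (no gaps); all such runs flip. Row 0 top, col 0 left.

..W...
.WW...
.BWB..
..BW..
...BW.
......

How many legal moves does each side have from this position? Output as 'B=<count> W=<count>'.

-- B to move --
(0,0): no bracket -> illegal
(0,1): flips 2 -> legal
(0,3): flips 1 -> legal
(1,0): no bracket -> illegal
(1,3): no bracket -> illegal
(2,0): no bracket -> illegal
(2,4): no bracket -> illegal
(3,1): no bracket -> illegal
(3,4): flips 1 -> legal
(3,5): no bracket -> illegal
(4,2): no bracket -> illegal
(4,5): flips 1 -> legal
(5,3): no bracket -> illegal
(5,4): no bracket -> illegal
(5,5): no bracket -> illegal
B mobility = 4
-- W to move --
(1,0): no bracket -> illegal
(1,3): flips 1 -> legal
(1,4): no bracket -> illegal
(2,0): flips 1 -> legal
(2,4): flips 1 -> legal
(3,0): flips 1 -> legal
(3,1): flips 2 -> legal
(3,4): flips 1 -> legal
(4,1): no bracket -> illegal
(4,2): flips 2 -> legal
(5,2): no bracket -> illegal
(5,3): flips 1 -> legal
(5,4): no bracket -> illegal
W mobility = 8

Answer: B=4 W=8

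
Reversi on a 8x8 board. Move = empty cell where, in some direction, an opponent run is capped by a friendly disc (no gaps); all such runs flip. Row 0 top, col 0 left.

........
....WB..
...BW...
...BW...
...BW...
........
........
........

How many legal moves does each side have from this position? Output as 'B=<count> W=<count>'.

Answer: B=6 W=7

Derivation:
-- B to move --
(0,3): no bracket -> illegal
(0,4): no bracket -> illegal
(0,5): flips 1 -> legal
(1,3): flips 1 -> legal
(2,5): flips 2 -> legal
(3,5): flips 1 -> legal
(4,5): flips 2 -> legal
(5,3): no bracket -> illegal
(5,4): no bracket -> illegal
(5,5): flips 1 -> legal
B mobility = 6
-- W to move --
(0,4): no bracket -> illegal
(0,5): no bracket -> illegal
(0,6): flips 1 -> legal
(1,2): flips 1 -> legal
(1,3): no bracket -> illegal
(1,6): flips 1 -> legal
(2,2): flips 2 -> legal
(2,5): no bracket -> illegal
(2,6): no bracket -> illegal
(3,2): flips 2 -> legal
(4,2): flips 2 -> legal
(5,2): flips 1 -> legal
(5,3): no bracket -> illegal
(5,4): no bracket -> illegal
W mobility = 7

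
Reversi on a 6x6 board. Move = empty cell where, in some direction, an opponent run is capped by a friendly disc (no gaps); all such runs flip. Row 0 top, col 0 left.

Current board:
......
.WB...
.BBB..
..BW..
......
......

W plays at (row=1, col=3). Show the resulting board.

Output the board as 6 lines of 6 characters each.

Answer: ......
.WWW..
.BBW..
..BW..
......
......

Derivation:
Place W at (1,3); scan 8 dirs for brackets.
Dir NW: first cell '.' (not opp) -> no flip
Dir N: first cell '.' (not opp) -> no flip
Dir NE: first cell '.' (not opp) -> no flip
Dir W: opp run (1,2) capped by W -> flip
Dir E: first cell '.' (not opp) -> no flip
Dir SW: opp run (2,2), next='.' -> no flip
Dir S: opp run (2,3) capped by W -> flip
Dir SE: first cell '.' (not opp) -> no flip
All flips: (1,2) (2,3)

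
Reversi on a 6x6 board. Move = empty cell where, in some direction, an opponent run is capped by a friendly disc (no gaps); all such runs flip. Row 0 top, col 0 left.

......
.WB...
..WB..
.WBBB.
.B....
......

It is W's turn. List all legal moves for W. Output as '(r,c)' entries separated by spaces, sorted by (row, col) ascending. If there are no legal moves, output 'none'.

Answer: (0,2) (1,3) (2,4) (3,5) (4,2) (4,4) (5,1)

Derivation:
(0,1): no bracket -> illegal
(0,2): flips 1 -> legal
(0,3): no bracket -> illegal
(1,3): flips 1 -> legal
(1,4): no bracket -> illegal
(2,1): no bracket -> illegal
(2,4): flips 1 -> legal
(2,5): no bracket -> illegal
(3,0): no bracket -> illegal
(3,5): flips 3 -> legal
(4,0): no bracket -> illegal
(4,2): flips 1 -> legal
(4,3): no bracket -> illegal
(4,4): flips 1 -> legal
(4,5): no bracket -> illegal
(5,0): no bracket -> illegal
(5,1): flips 1 -> legal
(5,2): no bracket -> illegal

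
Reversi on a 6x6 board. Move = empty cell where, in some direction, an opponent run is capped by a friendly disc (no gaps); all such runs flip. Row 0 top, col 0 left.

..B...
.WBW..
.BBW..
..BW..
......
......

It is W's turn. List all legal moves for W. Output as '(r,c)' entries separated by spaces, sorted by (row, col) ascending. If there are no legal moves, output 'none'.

Answer: (0,1) (2,0) (3,1) (4,1)

Derivation:
(0,1): flips 1 -> legal
(0,3): no bracket -> illegal
(1,0): no bracket -> illegal
(2,0): flips 2 -> legal
(3,0): no bracket -> illegal
(3,1): flips 3 -> legal
(4,1): flips 1 -> legal
(4,2): no bracket -> illegal
(4,3): no bracket -> illegal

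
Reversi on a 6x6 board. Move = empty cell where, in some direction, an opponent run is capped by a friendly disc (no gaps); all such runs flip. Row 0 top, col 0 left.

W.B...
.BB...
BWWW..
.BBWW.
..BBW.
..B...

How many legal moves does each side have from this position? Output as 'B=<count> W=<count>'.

Answer: B=9 W=8

Derivation:
-- B to move --
(0,1): no bracket -> illegal
(1,0): flips 1 -> legal
(1,3): flips 3 -> legal
(1,4): flips 1 -> legal
(2,4): flips 4 -> legal
(2,5): flips 1 -> legal
(3,0): flips 1 -> legal
(3,5): flips 2 -> legal
(4,5): flips 3 -> legal
(5,3): no bracket -> illegal
(5,4): no bracket -> illegal
(5,5): flips 3 -> legal
B mobility = 9
-- W to move --
(0,1): flips 2 -> legal
(0,3): flips 1 -> legal
(1,0): no bracket -> illegal
(1,3): no bracket -> illegal
(3,0): flips 2 -> legal
(4,0): flips 1 -> legal
(4,1): flips 4 -> legal
(5,1): flips 1 -> legal
(5,3): flips 1 -> legal
(5,4): flips 2 -> legal
W mobility = 8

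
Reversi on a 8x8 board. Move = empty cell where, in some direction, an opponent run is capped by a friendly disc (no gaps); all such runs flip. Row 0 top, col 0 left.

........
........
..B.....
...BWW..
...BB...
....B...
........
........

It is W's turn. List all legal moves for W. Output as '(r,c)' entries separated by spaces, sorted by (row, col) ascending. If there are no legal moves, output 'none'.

Answer: (3,2) (5,2) (5,3) (6,4)

Derivation:
(1,1): no bracket -> illegal
(1,2): no bracket -> illegal
(1,3): no bracket -> illegal
(2,1): no bracket -> illegal
(2,3): no bracket -> illegal
(2,4): no bracket -> illegal
(3,1): no bracket -> illegal
(3,2): flips 1 -> legal
(4,2): no bracket -> illegal
(4,5): no bracket -> illegal
(5,2): flips 1 -> legal
(5,3): flips 1 -> legal
(5,5): no bracket -> illegal
(6,3): no bracket -> illegal
(6,4): flips 2 -> legal
(6,5): no bracket -> illegal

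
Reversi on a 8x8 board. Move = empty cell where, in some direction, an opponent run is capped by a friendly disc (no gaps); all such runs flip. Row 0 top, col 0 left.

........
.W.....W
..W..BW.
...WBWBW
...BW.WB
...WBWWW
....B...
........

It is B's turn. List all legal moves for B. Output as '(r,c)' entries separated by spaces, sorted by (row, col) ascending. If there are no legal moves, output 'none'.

(0,0): no bracket -> illegal
(0,1): no bracket -> illegal
(0,2): no bracket -> illegal
(0,6): no bracket -> illegal
(0,7): no bracket -> illegal
(1,0): no bracket -> illegal
(1,2): no bracket -> illegal
(1,3): no bracket -> illegal
(1,5): no bracket -> illegal
(1,6): flips 1 -> legal
(2,0): no bracket -> illegal
(2,1): no bracket -> illegal
(2,3): flips 1 -> legal
(2,4): no bracket -> illegal
(2,7): flips 2 -> legal
(3,1): no bracket -> illegal
(3,2): flips 1 -> legal
(4,2): flips 1 -> legal
(4,5): flips 3 -> legal
(5,2): flips 1 -> legal
(6,2): no bracket -> illegal
(6,3): flips 1 -> legal
(6,5): flips 1 -> legal
(6,6): flips 2 -> legal
(6,7): flips 1 -> legal

Answer: (1,6) (2,3) (2,7) (3,2) (4,2) (4,5) (5,2) (6,3) (6,5) (6,6) (6,7)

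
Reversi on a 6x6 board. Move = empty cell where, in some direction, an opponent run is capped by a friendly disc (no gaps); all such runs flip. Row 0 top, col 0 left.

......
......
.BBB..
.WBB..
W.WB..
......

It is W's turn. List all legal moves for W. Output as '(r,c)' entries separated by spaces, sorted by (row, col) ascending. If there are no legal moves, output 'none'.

Answer: (1,1) (1,2) (1,3) (2,4) (3,4) (4,4)

Derivation:
(1,0): no bracket -> illegal
(1,1): flips 1 -> legal
(1,2): flips 2 -> legal
(1,3): flips 1 -> legal
(1,4): no bracket -> illegal
(2,0): no bracket -> illegal
(2,4): flips 1 -> legal
(3,0): no bracket -> illegal
(3,4): flips 2 -> legal
(4,1): no bracket -> illegal
(4,4): flips 1 -> legal
(5,2): no bracket -> illegal
(5,3): no bracket -> illegal
(5,4): no bracket -> illegal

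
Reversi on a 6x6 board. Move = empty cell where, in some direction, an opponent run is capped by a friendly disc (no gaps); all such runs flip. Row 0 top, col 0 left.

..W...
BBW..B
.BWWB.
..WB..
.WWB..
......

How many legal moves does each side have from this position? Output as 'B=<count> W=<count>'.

-- B to move --
(0,1): no bracket -> illegal
(0,3): flips 1 -> legal
(1,3): flips 2 -> legal
(1,4): no bracket -> illegal
(3,0): no bracket -> illegal
(3,1): flips 1 -> legal
(3,4): no bracket -> illegal
(4,0): flips 2 -> legal
(5,0): no bracket -> illegal
(5,1): flips 1 -> legal
(5,2): no bracket -> illegal
(5,3): no bracket -> illegal
B mobility = 5
-- W to move --
(0,0): flips 1 -> legal
(0,1): no bracket -> illegal
(0,4): no bracket -> illegal
(0,5): no bracket -> illegal
(1,3): no bracket -> illegal
(1,4): no bracket -> illegal
(2,0): flips 2 -> legal
(2,5): flips 1 -> legal
(3,0): flips 1 -> legal
(3,1): no bracket -> illegal
(3,4): flips 1 -> legal
(3,5): no bracket -> illegal
(4,4): flips 2 -> legal
(5,2): no bracket -> illegal
(5,3): flips 2 -> legal
(5,4): flips 1 -> legal
W mobility = 8

Answer: B=5 W=8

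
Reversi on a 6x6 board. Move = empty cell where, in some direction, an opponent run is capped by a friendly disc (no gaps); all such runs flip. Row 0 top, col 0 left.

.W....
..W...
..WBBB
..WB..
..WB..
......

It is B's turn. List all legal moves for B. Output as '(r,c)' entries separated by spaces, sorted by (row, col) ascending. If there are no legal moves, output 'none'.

(0,0): no bracket -> illegal
(0,2): no bracket -> illegal
(0,3): no bracket -> illegal
(1,0): no bracket -> illegal
(1,1): flips 1 -> legal
(1,3): no bracket -> illegal
(2,1): flips 2 -> legal
(3,1): flips 1 -> legal
(4,1): flips 2 -> legal
(5,1): flips 1 -> legal
(5,2): no bracket -> illegal
(5,3): no bracket -> illegal

Answer: (1,1) (2,1) (3,1) (4,1) (5,1)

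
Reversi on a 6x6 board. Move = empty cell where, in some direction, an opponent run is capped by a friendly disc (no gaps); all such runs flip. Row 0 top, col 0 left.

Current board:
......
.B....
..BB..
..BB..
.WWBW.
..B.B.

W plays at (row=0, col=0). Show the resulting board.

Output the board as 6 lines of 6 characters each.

Answer: W.....
.W....
..WB..
..BW..
.WWBW.
..B.B.

Derivation:
Place W at (0,0); scan 8 dirs for brackets.
Dir NW: edge -> no flip
Dir N: edge -> no flip
Dir NE: edge -> no flip
Dir W: edge -> no flip
Dir E: first cell '.' (not opp) -> no flip
Dir SW: edge -> no flip
Dir S: first cell '.' (not opp) -> no flip
Dir SE: opp run (1,1) (2,2) (3,3) capped by W -> flip
All flips: (1,1) (2,2) (3,3)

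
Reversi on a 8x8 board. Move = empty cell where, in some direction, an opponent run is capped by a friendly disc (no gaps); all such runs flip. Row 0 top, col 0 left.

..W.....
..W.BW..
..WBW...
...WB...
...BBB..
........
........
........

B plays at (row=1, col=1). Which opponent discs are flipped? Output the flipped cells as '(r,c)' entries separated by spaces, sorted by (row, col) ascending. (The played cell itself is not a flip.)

Dir NW: first cell '.' (not opp) -> no flip
Dir N: first cell '.' (not opp) -> no flip
Dir NE: opp run (0,2), next=edge -> no flip
Dir W: first cell '.' (not opp) -> no flip
Dir E: opp run (1,2), next='.' -> no flip
Dir SW: first cell '.' (not opp) -> no flip
Dir S: first cell '.' (not opp) -> no flip
Dir SE: opp run (2,2) (3,3) capped by B -> flip

Answer: (2,2) (3,3)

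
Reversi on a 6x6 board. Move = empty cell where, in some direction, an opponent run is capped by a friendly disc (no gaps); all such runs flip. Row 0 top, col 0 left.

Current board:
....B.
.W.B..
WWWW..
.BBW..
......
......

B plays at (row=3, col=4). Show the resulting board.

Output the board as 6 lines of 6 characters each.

Place B at (3,4); scan 8 dirs for brackets.
Dir NW: opp run (2,3), next='.' -> no flip
Dir N: first cell '.' (not opp) -> no flip
Dir NE: first cell '.' (not opp) -> no flip
Dir W: opp run (3,3) capped by B -> flip
Dir E: first cell '.' (not opp) -> no flip
Dir SW: first cell '.' (not opp) -> no flip
Dir S: first cell '.' (not opp) -> no flip
Dir SE: first cell '.' (not opp) -> no flip
All flips: (3,3)

Answer: ....B.
.W.B..
WWWW..
.BBBB.
......
......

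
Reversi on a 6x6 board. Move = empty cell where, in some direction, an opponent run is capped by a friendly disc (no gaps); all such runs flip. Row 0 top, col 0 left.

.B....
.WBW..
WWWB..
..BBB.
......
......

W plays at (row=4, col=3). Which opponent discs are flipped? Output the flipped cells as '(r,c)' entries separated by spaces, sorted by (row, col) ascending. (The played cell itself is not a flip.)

Answer: (2,3) (3,2) (3,3)

Derivation:
Dir NW: opp run (3,2) capped by W -> flip
Dir N: opp run (3,3) (2,3) capped by W -> flip
Dir NE: opp run (3,4), next='.' -> no flip
Dir W: first cell '.' (not opp) -> no flip
Dir E: first cell '.' (not opp) -> no flip
Dir SW: first cell '.' (not opp) -> no flip
Dir S: first cell '.' (not opp) -> no flip
Dir SE: first cell '.' (not opp) -> no flip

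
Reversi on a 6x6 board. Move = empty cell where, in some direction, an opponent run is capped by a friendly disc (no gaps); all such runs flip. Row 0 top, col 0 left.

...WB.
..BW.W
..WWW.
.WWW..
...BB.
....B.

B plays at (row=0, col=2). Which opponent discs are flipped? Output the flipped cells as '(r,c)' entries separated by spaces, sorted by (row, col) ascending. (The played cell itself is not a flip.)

Dir NW: edge -> no flip
Dir N: edge -> no flip
Dir NE: edge -> no flip
Dir W: first cell '.' (not opp) -> no flip
Dir E: opp run (0,3) capped by B -> flip
Dir SW: first cell '.' (not opp) -> no flip
Dir S: first cell 'B' (not opp) -> no flip
Dir SE: opp run (1,3) (2,4), next='.' -> no flip

Answer: (0,3)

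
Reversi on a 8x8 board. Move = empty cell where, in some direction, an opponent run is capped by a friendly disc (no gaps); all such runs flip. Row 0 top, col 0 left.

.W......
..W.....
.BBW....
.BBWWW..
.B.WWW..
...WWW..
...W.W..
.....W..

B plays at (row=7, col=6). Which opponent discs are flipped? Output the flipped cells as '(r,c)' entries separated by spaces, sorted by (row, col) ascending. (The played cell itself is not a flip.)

Dir NW: opp run (6,5) (5,4) (4,3) capped by B -> flip
Dir N: first cell '.' (not opp) -> no flip
Dir NE: first cell '.' (not opp) -> no flip
Dir W: opp run (7,5), next='.' -> no flip
Dir E: first cell '.' (not opp) -> no flip
Dir SW: edge -> no flip
Dir S: edge -> no flip
Dir SE: edge -> no flip

Answer: (4,3) (5,4) (6,5)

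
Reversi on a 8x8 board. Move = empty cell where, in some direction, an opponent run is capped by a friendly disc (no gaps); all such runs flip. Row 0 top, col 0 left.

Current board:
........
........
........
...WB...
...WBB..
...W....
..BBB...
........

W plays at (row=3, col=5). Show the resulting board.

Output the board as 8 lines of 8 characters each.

Place W at (3,5); scan 8 dirs for brackets.
Dir NW: first cell '.' (not opp) -> no flip
Dir N: first cell '.' (not opp) -> no flip
Dir NE: first cell '.' (not opp) -> no flip
Dir W: opp run (3,4) capped by W -> flip
Dir E: first cell '.' (not opp) -> no flip
Dir SW: opp run (4,4) capped by W -> flip
Dir S: opp run (4,5), next='.' -> no flip
Dir SE: first cell '.' (not opp) -> no flip
All flips: (3,4) (4,4)

Answer: ........
........
........
...WWW..
...WWB..
...W....
..BBB...
........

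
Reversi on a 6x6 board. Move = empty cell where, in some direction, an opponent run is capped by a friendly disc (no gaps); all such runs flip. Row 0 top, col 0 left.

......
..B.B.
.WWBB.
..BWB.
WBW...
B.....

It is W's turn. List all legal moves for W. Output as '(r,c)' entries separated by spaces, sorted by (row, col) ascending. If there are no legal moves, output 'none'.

(0,1): no bracket -> illegal
(0,2): flips 1 -> legal
(0,3): flips 1 -> legal
(0,4): no bracket -> illegal
(0,5): no bracket -> illegal
(1,1): no bracket -> illegal
(1,3): flips 1 -> legal
(1,5): flips 1 -> legal
(2,5): flips 2 -> legal
(3,0): no bracket -> illegal
(3,1): flips 1 -> legal
(3,5): flips 1 -> legal
(4,3): flips 1 -> legal
(4,4): no bracket -> illegal
(4,5): no bracket -> illegal
(5,1): no bracket -> illegal
(5,2): no bracket -> illegal

Answer: (0,2) (0,3) (1,3) (1,5) (2,5) (3,1) (3,5) (4,3)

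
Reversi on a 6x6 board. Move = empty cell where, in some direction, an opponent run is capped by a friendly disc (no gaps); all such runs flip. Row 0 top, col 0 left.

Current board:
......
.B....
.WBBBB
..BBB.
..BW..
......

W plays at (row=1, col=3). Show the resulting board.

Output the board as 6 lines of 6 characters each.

Place W at (1,3); scan 8 dirs for brackets.
Dir NW: first cell '.' (not opp) -> no flip
Dir N: first cell '.' (not opp) -> no flip
Dir NE: first cell '.' (not opp) -> no flip
Dir W: first cell '.' (not opp) -> no flip
Dir E: first cell '.' (not opp) -> no flip
Dir SW: opp run (2,2), next='.' -> no flip
Dir S: opp run (2,3) (3,3) capped by W -> flip
Dir SE: opp run (2,4), next='.' -> no flip
All flips: (2,3) (3,3)

Answer: ......
.B.W..
.WBWBB
..BWB.
..BW..
......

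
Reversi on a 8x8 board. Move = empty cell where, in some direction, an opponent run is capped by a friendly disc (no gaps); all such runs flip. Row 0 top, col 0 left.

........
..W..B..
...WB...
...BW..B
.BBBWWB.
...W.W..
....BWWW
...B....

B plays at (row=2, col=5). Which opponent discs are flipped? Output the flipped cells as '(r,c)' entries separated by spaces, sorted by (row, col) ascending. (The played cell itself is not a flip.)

Dir NW: first cell '.' (not opp) -> no flip
Dir N: first cell 'B' (not opp) -> no flip
Dir NE: first cell '.' (not opp) -> no flip
Dir W: first cell 'B' (not opp) -> no flip
Dir E: first cell '.' (not opp) -> no flip
Dir SW: opp run (3,4) capped by B -> flip
Dir S: first cell '.' (not opp) -> no flip
Dir SE: first cell '.' (not opp) -> no flip

Answer: (3,4)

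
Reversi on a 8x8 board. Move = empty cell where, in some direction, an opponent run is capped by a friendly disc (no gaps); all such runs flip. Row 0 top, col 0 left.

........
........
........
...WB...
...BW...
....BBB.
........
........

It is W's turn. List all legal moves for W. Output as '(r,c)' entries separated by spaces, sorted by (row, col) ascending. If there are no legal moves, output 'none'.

Answer: (2,4) (3,5) (4,2) (5,3) (6,4) (6,6)

Derivation:
(2,3): no bracket -> illegal
(2,4): flips 1 -> legal
(2,5): no bracket -> illegal
(3,2): no bracket -> illegal
(3,5): flips 1 -> legal
(4,2): flips 1 -> legal
(4,5): no bracket -> illegal
(4,6): no bracket -> illegal
(4,7): no bracket -> illegal
(5,2): no bracket -> illegal
(5,3): flips 1 -> legal
(5,7): no bracket -> illegal
(6,3): no bracket -> illegal
(6,4): flips 1 -> legal
(6,5): no bracket -> illegal
(6,6): flips 1 -> legal
(6,7): no bracket -> illegal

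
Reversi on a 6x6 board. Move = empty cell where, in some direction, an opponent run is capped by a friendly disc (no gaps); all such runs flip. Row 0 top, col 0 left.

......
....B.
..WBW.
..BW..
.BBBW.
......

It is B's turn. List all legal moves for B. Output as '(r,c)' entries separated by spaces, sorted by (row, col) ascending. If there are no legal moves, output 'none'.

Answer: (1,2) (1,5) (2,1) (2,5) (3,4) (4,5)

Derivation:
(1,1): no bracket -> illegal
(1,2): flips 1 -> legal
(1,3): no bracket -> illegal
(1,5): flips 2 -> legal
(2,1): flips 1 -> legal
(2,5): flips 1 -> legal
(3,1): no bracket -> illegal
(3,4): flips 2 -> legal
(3,5): no bracket -> illegal
(4,5): flips 1 -> legal
(5,3): no bracket -> illegal
(5,4): no bracket -> illegal
(5,5): no bracket -> illegal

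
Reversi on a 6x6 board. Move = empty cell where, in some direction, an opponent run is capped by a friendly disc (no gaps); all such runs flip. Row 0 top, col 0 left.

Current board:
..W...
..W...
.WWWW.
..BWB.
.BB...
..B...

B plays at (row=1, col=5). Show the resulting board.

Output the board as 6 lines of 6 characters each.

Answer: ..W...
..W..B
.WWWB.
..BBB.
.BB...
..B...

Derivation:
Place B at (1,5); scan 8 dirs for brackets.
Dir NW: first cell '.' (not opp) -> no flip
Dir N: first cell '.' (not opp) -> no flip
Dir NE: edge -> no flip
Dir W: first cell '.' (not opp) -> no flip
Dir E: edge -> no flip
Dir SW: opp run (2,4) (3,3) capped by B -> flip
Dir S: first cell '.' (not opp) -> no flip
Dir SE: edge -> no flip
All flips: (2,4) (3,3)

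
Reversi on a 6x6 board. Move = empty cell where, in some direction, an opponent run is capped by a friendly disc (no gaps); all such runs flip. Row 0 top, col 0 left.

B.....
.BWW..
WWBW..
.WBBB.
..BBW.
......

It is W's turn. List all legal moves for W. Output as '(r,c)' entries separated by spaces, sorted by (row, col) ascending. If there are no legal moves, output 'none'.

(0,1): flips 1 -> legal
(0,2): flips 1 -> legal
(1,0): flips 1 -> legal
(2,4): flips 1 -> legal
(2,5): no bracket -> illegal
(3,5): flips 3 -> legal
(4,1): flips 3 -> legal
(4,5): flips 1 -> legal
(5,1): no bracket -> illegal
(5,2): flips 3 -> legal
(5,3): flips 3 -> legal
(5,4): flips 2 -> legal

Answer: (0,1) (0,2) (1,0) (2,4) (3,5) (4,1) (4,5) (5,2) (5,3) (5,4)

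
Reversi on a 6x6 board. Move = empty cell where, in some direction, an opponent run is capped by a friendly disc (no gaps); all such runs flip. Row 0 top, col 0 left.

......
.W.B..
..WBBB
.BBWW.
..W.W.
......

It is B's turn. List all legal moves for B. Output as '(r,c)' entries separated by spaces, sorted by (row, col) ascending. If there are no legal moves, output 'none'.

Answer: (1,2) (2,1) (3,5) (4,3) (4,5) (5,1) (5,2) (5,3) (5,4)

Derivation:
(0,0): no bracket -> illegal
(0,1): no bracket -> illegal
(0,2): no bracket -> illegal
(1,0): no bracket -> illegal
(1,2): flips 1 -> legal
(2,0): no bracket -> illegal
(2,1): flips 1 -> legal
(3,5): flips 2 -> legal
(4,1): no bracket -> illegal
(4,3): flips 2 -> legal
(4,5): flips 1 -> legal
(5,1): flips 2 -> legal
(5,2): flips 1 -> legal
(5,3): flips 1 -> legal
(5,4): flips 2 -> legal
(5,5): no bracket -> illegal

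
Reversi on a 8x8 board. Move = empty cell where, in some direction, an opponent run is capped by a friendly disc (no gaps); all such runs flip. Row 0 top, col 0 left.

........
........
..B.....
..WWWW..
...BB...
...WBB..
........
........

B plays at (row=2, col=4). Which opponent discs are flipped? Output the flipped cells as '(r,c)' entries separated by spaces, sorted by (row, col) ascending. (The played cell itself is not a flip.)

Answer: (3,4)

Derivation:
Dir NW: first cell '.' (not opp) -> no flip
Dir N: first cell '.' (not opp) -> no flip
Dir NE: first cell '.' (not opp) -> no flip
Dir W: first cell '.' (not opp) -> no flip
Dir E: first cell '.' (not opp) -> no flip
Dir SW: opp run (3,3), next='.' -> no flip
Dir S: opp run (3,4) capped by B -> flip
Dir SE: opp run (3,5), next='.' -> no flip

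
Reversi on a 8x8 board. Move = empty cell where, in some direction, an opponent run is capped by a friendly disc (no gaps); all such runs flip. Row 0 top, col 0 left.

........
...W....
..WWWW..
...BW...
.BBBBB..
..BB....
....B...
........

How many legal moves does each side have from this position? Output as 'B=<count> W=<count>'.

Answer: B=7 W=7

Derivation:
-- B to move --
(0,2): no bracket -> illegal
(0,3): flips 2 -> legal
(0,4): no bracket -> illegal
(1,1): flips 1 -> legal
(1,2): flips 2 -> legal
(1,4): flips 2 -> legal
(1,5): flips 1 -> legal
(1,6): flips 2 -> legal
(2,1): no bracket -> illegal
(2,6): no bracket -> illegal
(3,1): no bracket -> illegal
(3,2): no bracket -> illegal
(3,5): flips 1 -> legal
(3,6): no bracket -> illegal
B mobility = 7
-- W to move --
(3,0): no bracket -> illegal
(3,1): no bracket -> illegal
(3,2): flips 1 -> legal
(3,5): no bracket -> illegal
(3,6): no bracket -> illegal
(4,0): no bracket -> illegal
(4,6): no bracket -> illegal
(5,0): no bracket -> illegal
(5,1): flips 2 -> legal
(5,4): flips 1 -> legal
(5,5): flips 2 -> legal
(5,6): flips 1 -> legal
(6,1): flips 2 -> legal
(6,2): no bracket -> illegal
(6,3): flips 3 -> legal
(6,5): no bracket -> illegal
(7,3): no bracket -> illegal
(7,4): no bracket -> illegal
(7,5): no bracket -> illegal
W mobility = 7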